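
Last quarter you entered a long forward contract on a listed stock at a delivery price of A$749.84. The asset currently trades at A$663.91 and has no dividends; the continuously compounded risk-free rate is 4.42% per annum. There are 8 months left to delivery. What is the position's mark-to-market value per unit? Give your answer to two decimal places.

-A$64.16

Current fair forward for the remaining 8 months: F = S·e^(r·T), r = 0.0442
F = 663.91 · e^(0.0442 × 8/12) = 663.91 × 1.029905 = 683.7642
Value of long forward = (F − K)·e^(−rT) = (683.7642 − 749.84) · e^(−0.0442·8/12)
= -66.0758 × 0.970963 = -64.16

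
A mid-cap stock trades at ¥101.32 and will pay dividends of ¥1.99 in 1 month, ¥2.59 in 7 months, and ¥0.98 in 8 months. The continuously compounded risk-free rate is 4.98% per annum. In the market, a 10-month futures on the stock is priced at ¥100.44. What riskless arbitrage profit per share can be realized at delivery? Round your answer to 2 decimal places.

PV(dividends) I = 1.99·e^(−0.0498·1/12) + 2.59·e^(−0.0498·7/12) + 0.98·e^(−0.0498·8/12) = 5.4456
Fair futures F* = (S − I)·e^(rT) = (101.32 − 5.4456)·e^0.041500 = 95.8744 × 1.042373 = 99.9369
Market ¥100.44 > fair 99.9369: forward overpriced → cash-and-carry (borrow at r, buy the stock and collect the dividends, short the forward).
Profit at T = |F_mkt − F*| = |100.44 − 99.9369| = ¥0.50 per share

¥0.50 per share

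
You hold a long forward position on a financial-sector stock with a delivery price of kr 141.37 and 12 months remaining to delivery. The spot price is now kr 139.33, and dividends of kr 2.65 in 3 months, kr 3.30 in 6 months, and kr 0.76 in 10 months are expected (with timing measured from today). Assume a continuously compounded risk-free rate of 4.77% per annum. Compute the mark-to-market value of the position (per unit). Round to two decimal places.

PV(remaining dividends) I = 2.65·e^(−0.0477·3/12) + 3.30·e^(−0.0477·6/12) + 0.76·e^(−0.0477·10/12) = 6.5712
Current forward F = (S − I)·e^(rT) = (139.33 − 6.5712)·e^(0.0477·12/12) = 132.7588 × 1.048856 = 139.2449
Value (long) = (F − K)·e^(−rT) = (139.2449 − 141.37) × 0.953420 = -2.0261
Value = -kr 2.03

-kr 2.03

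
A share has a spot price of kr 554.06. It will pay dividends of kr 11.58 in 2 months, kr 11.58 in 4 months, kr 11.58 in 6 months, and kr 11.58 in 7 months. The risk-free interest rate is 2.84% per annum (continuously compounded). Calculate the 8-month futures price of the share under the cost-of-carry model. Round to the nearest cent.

PV(dividends) I = 11.58·e^(−0.0284·2/12) + 11.58·e^(−0.0284·4/12) + 11.58·e^(−0.0284·6/12) + 11.58·e^(−0.0284·7/12)
I = 11.5253 + 11.4709 + 11.4167 + 11.3897 = 45.8026
F = (S − I)·e^(rT) = (554.06 − 45.8026) · e^(0.0284·8/12)
= 508.2574 · e^0.018933 = 508.2574 × 1.019113 = kr 517.97

kr 517.97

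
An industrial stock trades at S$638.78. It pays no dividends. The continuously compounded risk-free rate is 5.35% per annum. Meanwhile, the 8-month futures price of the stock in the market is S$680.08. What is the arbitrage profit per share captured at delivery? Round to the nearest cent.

Fair futures: F* = S·e^(carry·T), with carry = r = 0.0535
F* = 638.78 · e^(0.0535 × 8/12) = 638.78 · e^0.035667 = 638.78 × 1.036311 = S$661.9747
Market S$680.08 > fair S$661.9747: forward overpriced → cash-and-carry (buy spot, short the forward).
At maturity, profit = |F_mkt − F*| = |680.08 − 661.9747| = S$18.11 per share

S$18.11 per share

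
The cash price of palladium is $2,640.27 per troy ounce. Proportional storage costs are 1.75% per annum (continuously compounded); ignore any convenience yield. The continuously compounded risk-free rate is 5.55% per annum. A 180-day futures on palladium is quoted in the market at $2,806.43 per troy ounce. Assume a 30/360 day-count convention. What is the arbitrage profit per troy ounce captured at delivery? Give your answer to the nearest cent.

Fair futures: F* = S·e^(carry·T), with carry = (r + u) = 0.0555 + 0.0175 = 0.0730
F* = 2640.27 · e^(0.0730 × 180/360) = 2640.27 · e^0.03650000 = 2640.27 × 1.03717430 = $2738.4202
Market $2806.43 > fair $2738.4202: forward overpriced → cash-and-carry (buy spot, short the forward).
At maturity, profit = |F_mkt − F*| = |2806.43 − 2738.4202| = $68.01 per troy ounce

$68.01 per troy ounce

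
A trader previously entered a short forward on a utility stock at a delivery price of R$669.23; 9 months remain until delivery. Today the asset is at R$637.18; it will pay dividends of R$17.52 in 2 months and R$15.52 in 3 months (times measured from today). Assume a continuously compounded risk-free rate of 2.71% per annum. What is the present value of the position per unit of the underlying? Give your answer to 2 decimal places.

PV(remaining dividends) I = 17.52·e^(−0.0271·2/12) + 15.52·e^(−0.0271·3/12) = 32.8563
Current forward F = (S − I)·e^(rT) = (637.18 − 32.8563)·e^(0.0271·9/12) = 604.3237 × 1.020533 = 616.7323
Value (long) = (F − K)·e^(−rT) = (616.7323 − 669.23) × 0.979880 = -51.4414
Short position value = −(long value) = R$51.44

R$51.44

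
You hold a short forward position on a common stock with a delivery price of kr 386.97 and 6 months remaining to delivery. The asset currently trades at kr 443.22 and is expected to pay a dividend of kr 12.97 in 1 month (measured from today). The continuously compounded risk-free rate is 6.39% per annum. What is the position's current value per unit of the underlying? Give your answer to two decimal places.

-kr 55.52

PV(remaining dividends) I = 12.97·e^(−0.0639·1/12) = 12.9011
Current forward F = (S − I)·e^(rT) = (443.22 − 12.9011)·e^(0.0639·6/12) = 430.3189 × 1.032466 = 444.2896
Value (long) = (F − K)·e^(−rT) = (444.2896 − 386.97) × 0.968555 = 55.5172
Short position value = −(long value) = -kr 55.52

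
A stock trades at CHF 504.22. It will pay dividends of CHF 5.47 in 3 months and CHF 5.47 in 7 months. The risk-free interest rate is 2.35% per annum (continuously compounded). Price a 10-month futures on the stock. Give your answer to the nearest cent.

PV(dividends) I = 5.47·e^(−0.0235·3/12) + 5.47·e^(−0.0235·7/12)
I = 5.4380 + 5.3955 = 10.8335
F = (S − I)·e^(rT) = (504.22 − 10.8335) · e^(0.0235·10/12)
= 493.3865 · e^0.019583 = 493.3865 × 1.019776 = CHF 503.14

CHF 503.14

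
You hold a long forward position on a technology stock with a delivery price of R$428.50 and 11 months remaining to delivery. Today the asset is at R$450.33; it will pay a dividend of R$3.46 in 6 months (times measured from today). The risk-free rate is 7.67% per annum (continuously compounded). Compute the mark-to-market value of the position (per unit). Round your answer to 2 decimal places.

PV(remaining dividends) I = 3.46·e^(−0.0767·6/12) = 3.3298
Current forward F = (S − I)·e^(rT) = (450.33 − 3.3298)·e^(0.0767·11/12) = 447.0002 × 1.072839 = 479.5592
Value (long) = (F − K)·e^(−rT) = (479.5592 − 428.50) × 0.932106 = 47.5926
Value = R$47.59

R$47.59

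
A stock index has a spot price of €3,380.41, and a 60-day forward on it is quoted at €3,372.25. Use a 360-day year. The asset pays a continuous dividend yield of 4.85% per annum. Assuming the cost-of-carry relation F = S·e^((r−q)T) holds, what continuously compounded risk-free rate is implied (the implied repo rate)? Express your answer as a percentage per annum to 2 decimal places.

3.40%

From F = S·e^((r−q)T): (r − q) = ln(F/S)/T
ln(3372.25/3380.41) = ln(0.997586) = -0.002417
(r − q) = -0.002417 / (60/360) = -0.014502
r = ln(F/S)/T + q = -0.014502 + 0.0485 = 0.033998
r = 3.40%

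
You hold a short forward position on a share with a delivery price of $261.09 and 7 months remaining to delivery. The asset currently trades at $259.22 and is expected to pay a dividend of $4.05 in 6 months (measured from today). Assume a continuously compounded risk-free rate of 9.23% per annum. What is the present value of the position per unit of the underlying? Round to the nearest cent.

-$7.95

PV(remaining dividends) I = 4.05·e^(−0.0923·6/12) = 3.8673
Current forward F = (S − I)·e^(rT) = (259.22 − 3.8673)·e^(0.0923·7/12) = 255.3527 × 1.055317 = 269.4780
Value (long) = (F − K)·e^(−rT) = (269.4780 − 261.09) × 0.947582 = 7.9483
Short position value = −(long value) = -$7.95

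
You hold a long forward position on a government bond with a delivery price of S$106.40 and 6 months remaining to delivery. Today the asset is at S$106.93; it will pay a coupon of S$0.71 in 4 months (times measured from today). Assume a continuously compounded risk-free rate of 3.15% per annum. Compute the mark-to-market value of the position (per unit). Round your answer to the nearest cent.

S$1.49

PV(remaining coupons) I = 0.71·e^(−0.0315·4/12) = 0.7026
Current forward F = (S − I)·e^(rT) = (106.93 − 0.7026)·e^(0.0315·6/12) = 106.2274 × 1.015875 = 107.9138
Value (long) = (F − K)·e^(−rT) = (107.9138 − 106.40) × 0.984373 = 1.4901
Value = S$1.49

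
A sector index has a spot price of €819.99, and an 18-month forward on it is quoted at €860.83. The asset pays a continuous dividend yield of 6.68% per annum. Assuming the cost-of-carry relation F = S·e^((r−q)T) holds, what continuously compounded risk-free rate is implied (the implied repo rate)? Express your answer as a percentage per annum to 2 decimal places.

9.92%

From F = S·e^((r−q)T): (r − q) = ln(F/S)/T
ln(860.83/819.99) = ln(1.049805) = 0.048604
(r − q) = 0.048604 / (18/12) = 0.032403
r = ln(F/S)/T + q = 0.032403 + 0.0668 = 0.099203
r = 9.92%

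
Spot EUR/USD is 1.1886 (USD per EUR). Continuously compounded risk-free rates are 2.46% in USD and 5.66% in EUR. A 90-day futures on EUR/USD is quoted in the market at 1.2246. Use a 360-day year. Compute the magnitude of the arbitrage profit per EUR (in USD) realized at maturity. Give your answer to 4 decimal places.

0.0455 per EUR (in USD)

Fair futures: F* = S·e^(carry·T), with carry = (r_USD − r_EUR) = 0.0246 − 0.0566 = -0.0320
F* = 1.1886 · e^(-0.0320 × 90/360) = 1.1886 · e^-0.008000 = 1.1886 × 0.992032 = 1.1791
Market 1.2246 > fair 1.1791: forward overpriced → cash-and-carry (buy spot, short the forward).
At maturity, profit = |F_mkt − F*| = |1.2246 − 1.1791| = 0.0455 per EUR (in USD)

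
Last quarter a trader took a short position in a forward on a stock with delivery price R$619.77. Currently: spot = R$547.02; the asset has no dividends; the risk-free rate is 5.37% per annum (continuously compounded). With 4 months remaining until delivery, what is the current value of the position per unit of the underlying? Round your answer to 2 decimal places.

R$61.75

Current fair forward for the remaining 4 months: F = S·e^(r·T), r = 0.0537
F = 547.02 · e^(0.0537 × 4/12) = 547.02 × 1.018061 = 556.8997
Value of long forward = (F − K)·e^(−rT) = (556.8997 − 619.77) · e^(−0.0537·4/12)
= -62.8703 × 0.982259 = -61.75
Short position value = −(long value) = R$61.75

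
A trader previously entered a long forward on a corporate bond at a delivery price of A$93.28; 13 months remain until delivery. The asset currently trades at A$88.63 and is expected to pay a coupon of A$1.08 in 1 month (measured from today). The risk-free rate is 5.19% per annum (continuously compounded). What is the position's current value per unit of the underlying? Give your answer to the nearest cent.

PV(remaining coupons) I = 1.08·e^(−0.0519·1/12) = 1.0753
Current forward F = (S − I)·e^(rT) = (88.63 − 1.0753)·e^(0.0519·13/12) = 87.5547 × 1.057836 = 92.6185
Value (long) = (F − K)·e^(−rT) = (92.6185 − 93.28) × 0.945326 = -0.6253
Value = -A$0.63

-A$0.63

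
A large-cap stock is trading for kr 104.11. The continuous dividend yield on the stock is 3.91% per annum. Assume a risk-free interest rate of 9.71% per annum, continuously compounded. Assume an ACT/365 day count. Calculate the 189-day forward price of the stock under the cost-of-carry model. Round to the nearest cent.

F = S·e^((r − q)T) = 104.11 · e^((0.0971 − 0.0391) × 189/365)
= 104.11 · e^0.030033 = 104.11 × 1.030489
F = kr 107.28

kr 107.28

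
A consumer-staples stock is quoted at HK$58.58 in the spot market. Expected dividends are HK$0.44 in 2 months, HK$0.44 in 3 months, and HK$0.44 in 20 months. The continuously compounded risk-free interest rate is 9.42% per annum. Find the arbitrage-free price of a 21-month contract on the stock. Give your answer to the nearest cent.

PV(dividends) I = 0.44·e^(−0.0942·2/12) + 0.44·e^(−0.0942·3/12) + 0.44·e^(−0.0942·20/12)
I = 0.4331 + 0.4298 + 0.3761 = 1.2390
F = (S − I)·e^(rT) = (58.58 − 1.2390) · e^(0.0942·21/12)
= 57.3410 · e^0.164850 = 57.3410 × 1.179216 = HK$67.62

HK$67.62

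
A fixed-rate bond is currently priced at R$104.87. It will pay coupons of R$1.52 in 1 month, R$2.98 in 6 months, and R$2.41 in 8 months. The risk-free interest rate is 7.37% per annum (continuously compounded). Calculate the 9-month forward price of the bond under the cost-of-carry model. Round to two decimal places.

PV(coupons) I = 1.52·e^(−0.0737·1/12) + 2.98·e^(−0.0737·6/12) + 2.41·e^(−0.0737·8/12)
I = 1.5107 + 2.8722 + 2.2945 = 6.6774
F = (S − I)·e^(rT) = (104.87 − 6.6774) · e^(0.0737·9/12)
= 98.1926 · e^0.055275 = 98.1926 × 1.056831 = R$103.77

R$103.77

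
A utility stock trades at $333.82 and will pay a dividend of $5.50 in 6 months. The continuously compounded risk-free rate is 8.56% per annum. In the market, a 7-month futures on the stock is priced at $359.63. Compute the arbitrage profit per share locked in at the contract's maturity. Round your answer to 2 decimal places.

PV(dividends) I = 5.50·e^(−0.0856·6/12) = 5.2696
Fair futures F* = (S − I)·e^(rT) = (333.82 − 5.2696)·e^0.049933 = 328.5504 × 1.051201 = 345.3725
Market $359.63 > fair 345.3725: forward overpriced → cash-and-carry (borrow at r, buy the stock and collect the dividends, short the forward).
Profit at T = |F_mkt − F*| = |359.63 − 345.3725| = $14.26 per share

$14.26 per share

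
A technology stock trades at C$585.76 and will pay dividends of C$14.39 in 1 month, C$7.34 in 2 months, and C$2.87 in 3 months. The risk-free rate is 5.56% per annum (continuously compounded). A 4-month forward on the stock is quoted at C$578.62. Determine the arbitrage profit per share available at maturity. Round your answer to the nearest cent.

PV(dividends) I = 14.39·e^(−0.0556·1/12) + 7.34·e^(−0.0556·2/12) + 2.87·e^(−0.0556·3/12) = 24.4262
Fair forward F* = (S − I)·e^(rT) = (585.76 − 24.4262)·e^0.018533 = 561.3338 × 1.018706 = 571.8341
Market C$578.62 > fair 571.8341: forward overpriced → cash-and-carry (borrow at r, buy the stock and collect the dividends, short the forward).
Profit at T = |F_mkt − F*| = |578.62 − 571.8341| = C$6.79 per share

C$6.79 per share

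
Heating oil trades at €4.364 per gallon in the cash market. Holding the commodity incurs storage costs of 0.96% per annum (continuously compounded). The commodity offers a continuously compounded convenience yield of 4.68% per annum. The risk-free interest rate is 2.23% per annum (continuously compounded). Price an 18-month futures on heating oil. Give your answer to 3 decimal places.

€4.268 per gallon

Net carry = r + u − y = 0.0223 + 0.0096 − 0.0468 = -0.0149
F = S·e^((r+u−y)T) = 4.364 · e^(-0.0149 × 18/12) = 4.364 · e^-0.022350
= 4.364 × 0.977898 = €4.268 per gallon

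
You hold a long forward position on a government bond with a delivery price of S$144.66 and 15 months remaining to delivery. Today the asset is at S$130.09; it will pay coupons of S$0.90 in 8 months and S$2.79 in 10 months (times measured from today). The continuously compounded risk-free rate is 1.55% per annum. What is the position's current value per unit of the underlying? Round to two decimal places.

PV(remaining coupons) I = 0.90·e^(−0.0155·8/12) + 2.79·e^(−0.0155·10/12) = 3.6449
Current forward F = (S − I)·e^(rT) = (130.09 − 3.6449)·e^(0.0155·15/12) = 126.4451 × 1.019564 = 128.9189
Value (long) = (F − K)·e^(−rT) = (128.9189 − 144.66) × 0.980811 = -15.4390
Value = -S$15.44

-S$15.44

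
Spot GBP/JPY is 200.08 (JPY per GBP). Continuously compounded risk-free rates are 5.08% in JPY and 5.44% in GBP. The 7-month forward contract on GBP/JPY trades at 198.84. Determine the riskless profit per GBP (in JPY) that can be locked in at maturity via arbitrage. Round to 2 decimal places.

0.82 per GBP (in JPY)

Fair forward: F* = S·e^(carry·T), with carry = (r_JPY − r_GBP) = 0.0508 − 0.0544 = -0.0036
F* = 200.08 · e^(-0.0036 × 7/12) = 200.08 · e^-0.002100 = 200.08 × 0.997902 = 199.6602
Market 198.84 < fair 199.6602: forward underpriced → reverse cash-and-carry (short spot, go long the forward).
At maturity, profit = |F_mkt − F*| = |198.84 − 199.6602| = 0.82 per GBP (in JPY)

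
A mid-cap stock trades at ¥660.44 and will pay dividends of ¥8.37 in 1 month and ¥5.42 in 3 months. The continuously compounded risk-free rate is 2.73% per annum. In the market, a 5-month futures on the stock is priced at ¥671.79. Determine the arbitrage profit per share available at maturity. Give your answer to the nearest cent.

PV(dividends) I = 8.37·e^(−0.0273·1/12) + 5.42·e^(−0.0273·3/12) = 13.7341
Fair futures F* = (S − I)·e^(rT) = (660.44 − 13.7341)·e^0.011375 = 646.7059 × 1.011440 = 654.1042
Market ¥671.79 > fair 654.1042: forward overpriced → cash-and-carry (borrow at r, buy the stock and collect the dividends, short the forward).
Profit at T = |F_mkt − F*| = |671.79 − 654.1042| = ¥17.69 per share

¥17.69 per share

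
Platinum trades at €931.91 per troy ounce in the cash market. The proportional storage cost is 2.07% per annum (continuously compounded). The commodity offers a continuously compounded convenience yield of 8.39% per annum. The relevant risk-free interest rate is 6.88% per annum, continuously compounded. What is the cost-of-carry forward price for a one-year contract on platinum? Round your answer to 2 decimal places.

Net carry = r + u − y = 0.0688 + 0.0207 − 0.0839 = 0.0056
F = S·e^((r+u−y)T) = 931.91 · e^(0.0056 × 12/12) = 931.91 · e^0.005600
= 931.91 × 1.005616 = €937.14 per troy ounce

€937.14 per troy ounce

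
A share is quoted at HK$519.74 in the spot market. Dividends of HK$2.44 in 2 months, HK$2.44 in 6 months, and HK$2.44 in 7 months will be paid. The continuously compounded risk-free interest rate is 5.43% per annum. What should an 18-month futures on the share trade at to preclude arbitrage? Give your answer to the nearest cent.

PV(dividends) I = 2.44·e^(−0.0543·2/12) + 2.44·e^(−0.0543·6/12) + 2.44·e^(−0.0543·7/12)
I = 2.4180 + 2.3746 + 2.3639 = 7.1565
F = (S − I)·e^(rT) = (519.74 − 7.1565) · e^(0.0543·18/12)
= 512.5835 · e^0.081450 = 512.5835 × 1.084859 = HK$556.08

HK$556.08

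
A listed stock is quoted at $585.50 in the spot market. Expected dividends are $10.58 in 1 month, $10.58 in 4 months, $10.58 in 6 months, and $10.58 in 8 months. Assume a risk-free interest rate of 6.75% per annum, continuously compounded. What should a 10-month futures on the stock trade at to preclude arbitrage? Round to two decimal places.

PV(dividends) I = 10.58·e^(−0.0675·1/12) + 10.58·e^(−0.0675·4/12) + 10.58·e^(−0.0675·6/12) + 10.58·e^(−0.0675·8/12)
I = 10.5207 + 10.3446 + 10.2289 + 10.1145 = 41.2087
F = (S − I)·e^(rT) = (585.50 − 41.2087) · e^(0.0675·10/12)
= 544.2913 · e^0.056250 = 544.2913 × 1.057862 = $575.79

$575.79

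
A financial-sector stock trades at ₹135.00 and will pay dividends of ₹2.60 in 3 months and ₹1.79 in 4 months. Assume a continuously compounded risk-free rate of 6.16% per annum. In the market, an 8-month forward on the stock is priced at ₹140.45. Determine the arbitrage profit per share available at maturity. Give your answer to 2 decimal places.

₹4.29 per share

PV(dividends) I = 2.60·e^(−0.0616·3/12) + 1.79·e^(−0.0616·4/12) = 4.3139
Fair forward F* = (S − I)·e^(rT) = (135.00 − 4.3139)·e^0.041067 = 130.6861 × 1.041922 = 136.1647
Market ₹140.45 > fair 136.1647: forward overpriced → cash-and-carry (borrow at r, buy the stock and collect the dividends, short the forward).
Profit at T = |F_mkt − F*| = |140.45 − 136.1647| = ₹4.29 per share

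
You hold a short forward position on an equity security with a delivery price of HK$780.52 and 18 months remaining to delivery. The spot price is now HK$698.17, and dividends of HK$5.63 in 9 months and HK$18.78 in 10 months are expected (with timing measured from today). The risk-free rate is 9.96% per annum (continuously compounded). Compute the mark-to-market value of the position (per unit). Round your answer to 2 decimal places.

PV(remaining dividends) I = 5.63·e^(−0.0996·9/12) + 18.78·e^(−0.0996·10/12) = 22.5090
Current forward F = (S − I)·e^(rT) = (698.17 − 22.5090)·e^(0.0996·18/12) = 675.6610 × 1.161137 = 784.5350
Value (long) = (F − K)·e^(−rT) = (784.5350 − 780.52) × 0.861225 = 3.4578
Short position value = −(long value) = -HK$3.46

-HK$3.46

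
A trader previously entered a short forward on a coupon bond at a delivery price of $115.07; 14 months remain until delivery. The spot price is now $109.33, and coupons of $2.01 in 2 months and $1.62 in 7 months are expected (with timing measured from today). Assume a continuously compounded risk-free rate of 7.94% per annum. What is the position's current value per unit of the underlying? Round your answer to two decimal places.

-$0.91

PV(remaining coupons) I = 2.01·e^(−0.0794·2/12) + 1.62·e^(−0.0794·7/12) = 3.5303
Current forward F = (S − I)·e^(rT) = (109.33 − 3.5303)·e^(0.0794·14/12) = 105.7997 × 1.097059 = 116.0685
Value (long) = (F − K)·e^(−rT) = (116.0685 − 115.07) × 0.911528 = 0.9102
Short position value = −(long value) = -$0.91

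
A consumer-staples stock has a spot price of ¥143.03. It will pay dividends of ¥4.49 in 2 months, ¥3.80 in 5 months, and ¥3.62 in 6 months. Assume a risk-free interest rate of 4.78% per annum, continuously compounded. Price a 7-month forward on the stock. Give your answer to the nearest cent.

¥135.03

PV(dividends) I = 4.49·e^(−0.0478·2/12) + 3.80·e^(−0.0478·5/12) + 3.62·e^(−0.0478·6/12)
I = 4.4544 + 3.7251 + 3.5345 = 11.7140
F = (S − I)·e^(rT) = (143.03 − 11.7140) · e^(0.0478·7/12)
= 131.3160 · e^0.027883 = 131.3160 × 1.028275 = ¥135.03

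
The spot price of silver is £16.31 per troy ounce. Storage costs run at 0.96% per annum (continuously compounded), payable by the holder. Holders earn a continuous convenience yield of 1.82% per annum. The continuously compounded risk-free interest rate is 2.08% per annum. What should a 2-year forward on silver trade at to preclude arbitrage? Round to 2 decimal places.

£16.71 per troy ounce

Net carry = r + u − y = 0.0208 + 0.0096 − 0.0182 = 0.0122
F = S·e^((r+u−y)T) = 16.31 · e^(0.0122 × 2) = 16.31 · e^0.024400
= 16.31 × 1.024700 = £16.71 per troy ounce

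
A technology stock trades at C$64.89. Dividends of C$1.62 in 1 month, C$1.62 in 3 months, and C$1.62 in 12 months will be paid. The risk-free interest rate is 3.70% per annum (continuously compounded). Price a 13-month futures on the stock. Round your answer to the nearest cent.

C$62.57

PV(dividends) I = 1.62·e^(−0.0370·1/12) + 1.62·e^(−0.0370·3/12) + 1.62·e^(−0.0370·12/12)
I = 1.6150 + 1.6051 + 1.5612 = 4.7813
F = (S − I)·e^(rT) = (64.89 − 4.7813) · e^(0.0370·13/12)
= 60.1087 · e^0.040083 = 60.1087 × 1.040897 = C$62.57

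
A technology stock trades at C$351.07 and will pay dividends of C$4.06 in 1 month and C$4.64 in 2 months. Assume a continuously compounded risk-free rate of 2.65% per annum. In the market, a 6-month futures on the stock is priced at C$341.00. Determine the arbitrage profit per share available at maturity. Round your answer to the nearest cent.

PV(dividends) I = 4.06·e^(−0.0265·1/12) + 4.64·e^(−0.0265·2/12) = 8.6706
Fair futures F* = (S − I)·e^(rT) = (351.07 − 8.6706)·e^0.013250 = 342.3994 × 1.013338 = 346.9663
Market C$341.00 < fair 346.9663: forward underpriced → reverse cash-and-carry (short the stock, invest proceeds at r, pay the dividends, go long the forward).
Profit at T = |F_mkt − F*| = |341.00 − 346.9663| = C$5.97 per share

C$5.97 per share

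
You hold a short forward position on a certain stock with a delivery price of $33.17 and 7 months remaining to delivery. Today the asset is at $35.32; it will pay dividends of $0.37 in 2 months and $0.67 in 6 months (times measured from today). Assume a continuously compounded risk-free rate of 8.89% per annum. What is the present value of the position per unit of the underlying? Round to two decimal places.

PV(remaining dividends) I = 0.37·e^(−0.0889·2/12) + 0.67·e^(−0.0889·6/12) = 1.0054
Current forward F = (S − I)·e^(rT) = (35.32 − 1.0054)·e^(0.0889·7/12) = 34.3146 × 1.053227 = 36.1411
Value (long) = (F − K)·e^(−rT) = (36.1411 − 33.17) × 0.949463 = 2.8209
Short position value = −(long value) = -$2.82

-$2.82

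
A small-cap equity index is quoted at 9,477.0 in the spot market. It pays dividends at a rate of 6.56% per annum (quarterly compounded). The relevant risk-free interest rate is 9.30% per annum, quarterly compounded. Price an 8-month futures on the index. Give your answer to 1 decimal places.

F = S · (1+r/4)^(4T) / (1+q/4)^(4T)
= 9477.0 × 1.063207 / 1.044333 = 9477.0 × 1.018073
F = 9,648.3

9,648.3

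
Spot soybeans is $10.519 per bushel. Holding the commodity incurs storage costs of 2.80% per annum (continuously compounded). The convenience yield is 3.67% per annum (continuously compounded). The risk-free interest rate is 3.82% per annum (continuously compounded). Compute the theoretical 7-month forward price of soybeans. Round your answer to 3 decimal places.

Net carry = r + u − y = 0.0382 + 0.0280 − 0.0367 = 0.0295
F = S·e^((r+u−y)T) = 10.519 · e^(0.0295 × 7/12) = 10.519 · e^0.017208
= 10.519 × 1.017357 = $10.702 per bushel

$10.702 per bushel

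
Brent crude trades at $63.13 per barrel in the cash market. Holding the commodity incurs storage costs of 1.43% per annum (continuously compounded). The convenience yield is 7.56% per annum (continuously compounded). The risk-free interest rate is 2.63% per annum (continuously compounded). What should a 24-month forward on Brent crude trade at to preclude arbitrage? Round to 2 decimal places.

$58.86 per barrel

Net carry = r + u − y = 0.0263 + 0.0143 − 0.0756 = -0.0350
F = S·e^((r+u−y)T) = 63.13 · e^(-0.0350 × 24/12) = 63.13 · e^-0.070000
= 63.13 × 0.932394 = $58.86 per barrel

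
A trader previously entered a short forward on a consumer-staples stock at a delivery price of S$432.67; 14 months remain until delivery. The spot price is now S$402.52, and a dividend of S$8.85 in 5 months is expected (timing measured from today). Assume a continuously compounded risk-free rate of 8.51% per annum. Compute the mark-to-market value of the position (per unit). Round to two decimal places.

-S$2.20

PV(remaining dividends) I = 8.85·e^(−0.0851·5/12) = 8.5417
Current forward F = (S − I)·e^(rT) = (402.52 − 8.5417)·e^(0.0851·14/12) = 393.9783 × 1.104379 = 435.1014
Value (long) = (F − K)·e^(−rT) = (435.1014 − 432.67) × 0.905486 = 2.2016
Short position value = −(long value) = -S$2.20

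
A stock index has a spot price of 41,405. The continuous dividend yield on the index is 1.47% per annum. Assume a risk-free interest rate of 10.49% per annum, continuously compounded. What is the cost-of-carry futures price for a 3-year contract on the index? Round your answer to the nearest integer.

F = S·e^((r − q)T) = 41405 · e^((0.1049 − 0.0147) × 3)
= 41405 · e^0.270600 = 41405 × 1.310751
F = 54,272

54,272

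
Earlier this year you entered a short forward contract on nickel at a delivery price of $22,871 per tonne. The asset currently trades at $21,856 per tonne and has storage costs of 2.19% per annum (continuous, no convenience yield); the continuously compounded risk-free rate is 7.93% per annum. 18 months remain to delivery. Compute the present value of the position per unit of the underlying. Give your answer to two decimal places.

-$2279.82 per tonne

Current fair forward for the remaining 18 months: F = S·e^((r + u)·T), (r + u) = 0.0793 + 0.0219 = 0.1012
F = 21856 · e^(0.1012 × 18/12) = 21856 × 1.16392743 = 25438.7979
Value of long forward = (F − K)·e^(−rT) = (25438.7979 − 22871) · e^(−0.0793·18/12)
= 2567.7979 × 0.88785219 = 2279.82
Short position value = −(long value) = -$2279.82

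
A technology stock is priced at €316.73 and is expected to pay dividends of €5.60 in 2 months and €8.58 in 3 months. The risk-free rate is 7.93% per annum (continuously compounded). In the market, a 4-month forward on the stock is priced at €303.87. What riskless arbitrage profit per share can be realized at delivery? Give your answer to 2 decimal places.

PV(dividends) I = 5.60·e^(−0.0793·2/12) + 8.58·e^(−0.0793·3/12) = 13.9381
Fair forward F* = (S − I)·e^(rT) = (316.73 − 13.9381)·e^0.026433 = 302.7919 × 1.026785 = 310.9022
Market €303.87 < fair 310.9022: forward underpriced → reverse cash-and-carry (short the stock, invest proceeds at r, pay the dividends, go long the forward).
Profit at T = |F_mkt − F*| = |303.87 − 310.9022| = €7.03 per share

€7.03 per share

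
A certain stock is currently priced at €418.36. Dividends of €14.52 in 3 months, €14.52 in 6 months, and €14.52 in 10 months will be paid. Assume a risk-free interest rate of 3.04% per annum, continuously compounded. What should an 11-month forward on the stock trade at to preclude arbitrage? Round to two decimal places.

€386.10

PV(dividends) I = 14.52·e^(−0.0304·3/12) + 14.52·e^(−0.0304·6/12) + 14.52·e^(−0.0304·10/12)
I = 14.4101 + 14.3010 + 14.1568 = 42.8679
F = (S − I)·e^(rT) = (418.36 − 42.8679) · e^(0.0304·11/12)
= 375.4921 · e^0.027867 = 375.4921 × 1.028259 = €386.10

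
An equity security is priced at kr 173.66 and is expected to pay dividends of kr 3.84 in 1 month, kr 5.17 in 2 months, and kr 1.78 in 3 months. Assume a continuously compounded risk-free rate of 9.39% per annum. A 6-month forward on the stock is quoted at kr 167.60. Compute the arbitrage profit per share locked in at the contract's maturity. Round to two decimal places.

PV(dividends) I = 3.84·e^(−0.0939·1/12) + 5.17·e^(−0.0939·2/12) + 1.78·e^(−0.0939·3/12) = 10.6385
Fair forward F* = (S − I)·e^(rT) = (173.66 − 10.6385)·e^0.046950 = 163.0215 × 1.048070 = 170.8579
Market kr 167.60 < fair 170.8579: forward underpriced → reverse cash-and-carry (short the stock, invest proceeds at r, pay the dividends, go long the forward).
Profit at T = |F_mkt − F*| = |167.60 − 170.8579| = kr 3.26 per share

kr 3.26 per share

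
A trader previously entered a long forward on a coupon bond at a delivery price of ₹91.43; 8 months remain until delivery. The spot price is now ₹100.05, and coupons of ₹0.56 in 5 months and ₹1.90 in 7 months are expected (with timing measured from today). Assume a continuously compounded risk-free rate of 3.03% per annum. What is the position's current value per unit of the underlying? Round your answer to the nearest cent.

₹8.03

PV(remaining coupons) I = 0.56·e^(−0.0303·5/12) + 1.90·e^(−0.0303·7/12) = 2.4197
Current forward F = (S − I)·e^(rT) = (100.05 − 2.4197)·e^(0.0303·8/12) = 97.6303 × 1.020405 = 99.6224
Value (long) = (F − K)·e^(−rT) = (99.6224 − 91.43) × 0.980003 = 8.0286
Value = ₹8.03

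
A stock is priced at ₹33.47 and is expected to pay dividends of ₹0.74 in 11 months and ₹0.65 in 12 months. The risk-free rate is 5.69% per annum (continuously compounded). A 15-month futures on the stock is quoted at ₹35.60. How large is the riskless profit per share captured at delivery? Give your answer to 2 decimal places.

PV(dividends) I = 0.74·e^(−0.0569·11/12) + 0.65·e^(−0.0569·12/12) = 1.3164
Fair futures F* = (S − I)·e^(rT) = (33.47 − 1.3164)·e^0.071125 = 32.1536 × 1.073715 = 34.5238
Market ₹35.60 > fair 34.5238: forward overpriced → cash-and-carry (borrow at r, buy the stock and collect the dividends, short the forward).
Profit at T = |F_mkt − F*| = |35.60 − 34.5238| = ₹1.08 per share

₹1.08 per share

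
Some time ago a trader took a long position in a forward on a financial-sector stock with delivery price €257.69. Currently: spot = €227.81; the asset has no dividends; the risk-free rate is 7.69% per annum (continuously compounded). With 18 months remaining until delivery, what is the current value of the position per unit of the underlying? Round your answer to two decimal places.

-€1.81

Current fair forward for the remaining 18 months: F = S·e^(r·T), r = 0.0769
F = 227.81 · e^(0.0769 × 18/12) = 227.81 × 1.122266 = 255.6634
Value of long forward = (F − K)·e^(−rT) = (255.6634 − 257.69) · e^(−0.0769·18/12)
= -2.0266 × 0.891054 = -1.81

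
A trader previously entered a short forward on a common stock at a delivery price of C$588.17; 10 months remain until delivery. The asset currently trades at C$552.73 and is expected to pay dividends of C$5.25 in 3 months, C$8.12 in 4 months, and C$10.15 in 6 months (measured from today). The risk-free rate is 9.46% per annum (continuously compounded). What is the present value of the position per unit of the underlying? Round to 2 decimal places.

PV(remaining dividends) I = 5.25·e^(−0.0946·3/12) + 8.12·e^(−0.0946·4/12) + 10.15·e^(−0.0946·6/12) = 22.6763
Current forward F = (S − I)·e^(rT) = (552.73 − 22.6763)·e^(0.0946·10/12) = 530.0537 × 1.082024 = 573.5308
Value (long) = (F − K)·e^(−rT) = (573.5308 − 588.17) × 0.924194 = -13.5295
Short position value = −(long value) = C$13.53

C$13.53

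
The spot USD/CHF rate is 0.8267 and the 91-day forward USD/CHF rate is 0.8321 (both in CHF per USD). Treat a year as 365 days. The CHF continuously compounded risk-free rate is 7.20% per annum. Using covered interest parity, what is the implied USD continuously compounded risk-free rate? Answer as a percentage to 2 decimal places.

4.59%

F = S·e^((r_CHF − r_USD)T) ⇒ r_USD = r_CHF − ln(F/S)/T
ln(0.8321/0.8267) = 0.006511; /(91/365) = 0.026116
r_USD = 0.0720 − 0.026116 = 0.045884
r_USD = 4.59%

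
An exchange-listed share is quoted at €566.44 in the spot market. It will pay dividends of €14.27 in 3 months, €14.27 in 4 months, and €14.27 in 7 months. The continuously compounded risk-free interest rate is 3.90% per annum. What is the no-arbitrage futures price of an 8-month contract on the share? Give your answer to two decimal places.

PV(dividends) I = 14.27·e^(−0.0390·3/12) + 14.27·e^(−0.0390·4/12) + 14.27·e^(−0.0390·7/12)
I = 14.1315 + 14.0857 + 13.9490 = 42.1662
F = (S − I)·e^(rT) = (566.44 − 42.1662) · e^(0.0390·8/12)
= 524.2738 · e^0.026000 = 524.2738 × 1.026341 = €538.08

€538.08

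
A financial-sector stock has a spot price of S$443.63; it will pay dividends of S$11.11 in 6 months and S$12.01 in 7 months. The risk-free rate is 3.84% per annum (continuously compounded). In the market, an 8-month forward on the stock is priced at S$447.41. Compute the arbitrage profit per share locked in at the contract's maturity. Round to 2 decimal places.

PV(dividends) I = 11.11·e^(−0.0384·6/12) + 12.01·e^(−0.0384·7/12) = 22.6427
Fair forward F* = (S − I)·e^(rT) = (443.63 − 22.6427)·e^0.025600 = 420.9873 × 1.025930 = 431.9035
Market S$447.41 > fair 431.9035: forward overpriced → cash-and-carry (borrow at r, buy the stock and collect the dividends, short the forward).
Profit at T = |F_mkt − F*| = |447.41 − 431.9035| = S$15.51 per share

S$15.51 per share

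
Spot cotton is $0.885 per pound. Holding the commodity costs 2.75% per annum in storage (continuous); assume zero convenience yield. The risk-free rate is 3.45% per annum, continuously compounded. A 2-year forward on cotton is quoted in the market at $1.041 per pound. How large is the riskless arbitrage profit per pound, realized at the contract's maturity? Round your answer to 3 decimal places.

Fair forward: F* = S·e^(carry·T), with carry = (r + u) = 0.0345 + 0.0275 = 0.0620
F* = 0.885 · e^(0.0620 × 2) = 0.885 · e^0.124000 = 0.885 × 1.132016 = $1.0018
Market $1.041 > fair $1.0018: forward overpriced → cash-and-carry (buy spot, short the forward).
At maturity, profit = |F_mkt − F*| = |1.041 − 1.0018| = $0.039 per pound

$0.039 per pound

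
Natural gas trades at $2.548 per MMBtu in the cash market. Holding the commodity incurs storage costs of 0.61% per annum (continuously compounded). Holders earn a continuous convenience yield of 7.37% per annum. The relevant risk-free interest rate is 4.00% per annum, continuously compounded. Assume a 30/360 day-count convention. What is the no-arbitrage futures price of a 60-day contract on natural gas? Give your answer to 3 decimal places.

$2.536 per MMBtu

Net carry = r + u − y = 0.0400 + 0.0061 − 0.0737 = -0.0276
F = S·e^((r+u−y)T) = 2.548 · e^(-0.0276 × 60/360) = 2.548 · e^-0.004600
= 2.548 × 0.995411 = $2.536 per MMBtu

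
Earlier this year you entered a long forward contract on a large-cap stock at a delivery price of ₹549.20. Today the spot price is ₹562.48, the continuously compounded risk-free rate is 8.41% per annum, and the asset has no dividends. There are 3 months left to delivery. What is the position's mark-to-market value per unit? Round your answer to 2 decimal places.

₹24.71

Current fair forward for the remaining 3 months: F = S·e^(r·T), r = 0.0841
F = 562.48 · e^(0.0841 × 3/12) = 562.48 × 1.021248 = 574.4316
Value of long forward = (F − K)·e^(−rT) = (574.4316 − 549.20) · e^(−0.0841·3/12)
= 25.2316 × 0.979194 = 24.71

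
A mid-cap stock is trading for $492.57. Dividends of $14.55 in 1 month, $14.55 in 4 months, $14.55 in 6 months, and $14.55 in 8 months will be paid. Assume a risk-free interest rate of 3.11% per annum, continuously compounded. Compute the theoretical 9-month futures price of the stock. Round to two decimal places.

$445.35

PV(dividends) I = 14.55·e^(−0.0311·1/12) + 14.55·e^(−0.0311·4/12) + 14.55·e^(−0.0311·6/12) + 14.55·e^(−0.0311·8/12)
I = 14.5123 + 14.3999 + 14.3255 + 14.2514 = 57.4891
F = (S − I)·e^(rT) = (492.57 − 57.4891) · e^(0.0311·9/12)
= 435.0809 · e^0.023325 = 435.0809 × 1.023599 = $445.35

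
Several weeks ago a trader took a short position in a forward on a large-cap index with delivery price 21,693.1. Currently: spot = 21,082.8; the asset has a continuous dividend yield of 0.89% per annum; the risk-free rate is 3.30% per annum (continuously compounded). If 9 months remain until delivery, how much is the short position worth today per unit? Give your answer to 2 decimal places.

220.24

Current fair forward for the remaining 9 months: F = S·e^((r − q)·T), (r − q) = 0.0330 − 0.0089 = 0.0241
F = 21082.8 · e^(0.0241 × 9/12) = 21082.8 × 1.01823934 = 21467.3364
Value of long forward = (F − K)·e^(−rT) = (21467.3364 − 21693.1) · e^(−0.0330·9/12)
= -225.7636 × 0.97555377 = -220.24
Short position value = −(long value) = 220.24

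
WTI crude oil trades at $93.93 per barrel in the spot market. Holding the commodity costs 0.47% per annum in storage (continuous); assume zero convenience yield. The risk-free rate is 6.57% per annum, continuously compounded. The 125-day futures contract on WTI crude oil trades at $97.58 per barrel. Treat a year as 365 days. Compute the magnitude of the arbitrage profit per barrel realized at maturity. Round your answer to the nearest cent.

$1.36 per barrel

Fair futures: F* = S·e^(carry·T), with carry = (r + u) = 0.0657 + 0.0047 = 0.0704
F* = 93.93 · e^(0.0704 × 125/365) = 93.93 · e^0.024110 = 93.93 × 1.024403 = $96.2222
Market $97.58 > fair $96.2222: forward overpriced → cash-and-carry (buy spot, short the forward).
At maturity, profit = |F_mkt − F*| = |97.58 − 96.2222| = $1.36 per barrel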